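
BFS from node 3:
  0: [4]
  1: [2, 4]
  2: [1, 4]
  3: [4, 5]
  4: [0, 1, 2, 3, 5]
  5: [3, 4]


Visit 3, enqueue [4, 5]
Visit 4, enqueue [0, 1, 2]
Visit 5, enqueue []
Visit 0, enqueue []
Visit 1, enqueue []
Visit 2, enqueue []

BFS order: [3, 4, 5, 0, 1, 2]


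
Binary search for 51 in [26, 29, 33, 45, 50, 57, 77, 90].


Step 1: lo=0, hi=7, mid=3, val=45
Step 2: lo=4, hi=7, mid=5, val=57
Step 3: lo=4, hi=4, mid=4, val=50

Not found


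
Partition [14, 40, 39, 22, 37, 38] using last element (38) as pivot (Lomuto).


Pivot: 38
  14 <= 38: advance i (no swap)
  22 <= 38: swap -> [14, 22, 39, 40, 37, 38]
  37 <= 38: swap -> [14, 22, 37, 40, 39, 38]
Place pivot at 3: [14, 22, 37, 38, 39, 40]

Partitioned: [14, 22, 37, 38, 39, 40]


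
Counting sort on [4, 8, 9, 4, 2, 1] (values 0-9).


Input: [4, 8, 9, 4, 2, 1]
Counts: [0, 1, 1, 0, 2, 0, 0, 0, 1, 1]

Sorted: [1, 2, 4, 4, 8, 9]


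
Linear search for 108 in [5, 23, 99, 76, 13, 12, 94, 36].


i=0: 5!=108
i=1: 23!=108
i=2: 99!=108
i=3: 76!=108
i=4: 13!=108
i=5: 12!=108
i=6: 94!=108
i=7: 36!=108

Not found, 8 comps


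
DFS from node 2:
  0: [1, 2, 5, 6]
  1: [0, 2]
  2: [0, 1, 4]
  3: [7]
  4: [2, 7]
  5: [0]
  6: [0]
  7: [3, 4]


Visit 2, push [4, 1, 0]
Visit 0, push [6, 5, 1]
Visit 1, push []
Visit 5, push []
Visit 6, push []
Visit 4, push [7]
Visit 7, push [3]
Visit 3, push []

DFS order: [2, 0, 1, 5, 6, 4, 7, 3]


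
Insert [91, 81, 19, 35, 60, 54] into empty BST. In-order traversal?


Insert 91: root
Insert 81: L from 91
Insert 19: L from 91 -> L from 81
Insert 35: L from 91 -> L from 81 -> R from 19
Insert 60: L from 91 -> L from 81 -> R from 19 -> R from 35
Insert 54: L from 91 -> L from 81 -> R from 19 -> R from 35 -> L from 60

In-order: [19, 35, 54, 60, 81, 91]


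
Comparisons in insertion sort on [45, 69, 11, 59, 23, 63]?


Algorithm: insertion sort
Input: [45, 69, 11, 59, 23, 63]
Sorted: [11, 23, 45, 59, 63, 69]

11


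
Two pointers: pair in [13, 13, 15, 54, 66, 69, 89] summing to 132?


lo=0(13)+hi=6(89)=102
lo=1(13)+hi=6(89)=102
lo=2(15)+hi=6(89)=104
lo=3(54)+hi=6(89)=143
lo=3(54)+hi=5(69)=123
lo=4(66)+hi=5(69)=135

No pair found


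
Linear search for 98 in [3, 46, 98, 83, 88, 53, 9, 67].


i=0: 3!=98
i=1: 46!=98
i=2: 98==98 found!

Found at 2, 3 comps


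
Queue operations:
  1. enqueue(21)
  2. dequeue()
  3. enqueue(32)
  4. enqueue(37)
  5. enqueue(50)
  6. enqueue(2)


enqueue(21) -> [21]
dequeue()->21, []
enqueue(32) -> [32]
enqueue(37) -> [32, 37]
enqueue(50) -> [32, 37, 50]
enqueue(2) -> [32, 37, 50, 2]

Final queue: [32, 37, 50, 2]


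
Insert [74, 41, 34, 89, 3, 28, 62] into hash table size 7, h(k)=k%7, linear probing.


Insert 74: h=4 -> slot 4
Insert 41: h=6 -> slot 6
Insert 34: h=6, 1 probes -> slot 0
Insert 89: h=5 -> slot 5
Insert 3: h=3 -> slot 3
Insert 28: h=0, 1 probes -> slot 1
Insert 62: h=6, 3 probes -> slot 2

Table: [34, 28, 62, 3, 74, 89, 41]


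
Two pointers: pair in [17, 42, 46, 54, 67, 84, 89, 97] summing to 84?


lo=0(17)+hi=7(97)=114
lo=0(17)+hi=6(89)=106
lo=0(17)+hi=5(84)=101
lo=0(17)+hi=4(67)=84

Yes: 17+67=84


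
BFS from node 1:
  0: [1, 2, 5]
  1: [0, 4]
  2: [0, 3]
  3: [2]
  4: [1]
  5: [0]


Visit 1, enqueue [0, 4]
Visit 0, enqueue [2, 5]
Visit 4, enqueue []
Visit 2, enqueue [3]
Visit 5, enqueue []
Visit 3, enqueue []

BFS order: [1, 0, 4, 2, 5, 3]


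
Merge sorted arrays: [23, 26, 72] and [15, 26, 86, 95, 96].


Take 15 from B
Take 23 from A
Take 26 from A
Take 26 from B
Take 72 from A

Merged: [15, 23, 26, 26, 72, 86, 95, 96]


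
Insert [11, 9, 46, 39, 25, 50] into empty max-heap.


Insert 11: [11]
Insert 9: [11, 9]
Insert 46: [46, 9, 11]
Insert 39: [46, 39, 11, 9]
Insert 25: [46, 39, 11, 9, 25]
Insert 50: [50, 39, 46, 9, 25, 11]

Final heap: [50, 39, 46, 9, 25, 11]


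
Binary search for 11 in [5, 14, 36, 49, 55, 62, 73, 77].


Step 1: lo=0, hi=7, mid=3, val=49
Step 2: lo=0, hi=2, mid=1, val=14
Step 3: lo=0, hi=0, mid=0, val=5

Not found


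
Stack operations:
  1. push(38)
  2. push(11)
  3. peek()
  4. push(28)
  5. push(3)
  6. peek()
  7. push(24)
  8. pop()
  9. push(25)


push(38) -> [38]
push(11) -> [38, 11]
peek()->11
push(28) -> [38, 11, 28]
push(3) -> [38, 11, 28, 3]
peek()->3
push(24) -> [38, 11, 28, 3, 24]
pop()->24, [38, 11, 28, 3]
push(25) -> [38, 11, 28, 3, 25]

Final stack: [38, 11, 28, 3, 25]


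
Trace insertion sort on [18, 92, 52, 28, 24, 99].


Initial: [18, 92, 52, 28, 24, 99]
Insert 92: [18, 92, 52, 28, 24, 99]
Insert 52: [18, 52, 92, 28, 24, 99]
Insert 28: [18, 28, 52, 92, 24, 99]
Insert 24: [18, 24, 28, 52, 92, 99]
Insert 99: [18, 24, 28, 52, 92, 99]

Sorted: [18, 24, 28, 52, 92, 99]


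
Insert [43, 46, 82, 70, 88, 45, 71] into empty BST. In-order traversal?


Insert 43: root
Insert 46: R from 43
Insert 82: R from 43 -> R from 46
Insert 70: R from 43 -> R from 46 -> L from 82
Insert 88: R from 43 -> R from 46 -> R from 82
Insert 45: R from 43 -> L from 46
Insert 71: R from 43 -> R from 46 -> L from 82 -> R from 70

In-order: [43, 45, 46, 70, 71, 82, 88]


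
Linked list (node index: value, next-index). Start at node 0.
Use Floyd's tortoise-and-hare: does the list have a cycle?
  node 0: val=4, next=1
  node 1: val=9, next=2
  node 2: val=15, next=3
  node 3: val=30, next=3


Floyd's tortoise (slow, +1) and hare (fast, +2):
  init: slow=0, fast=0
  step 1: slow=1, fast=2
  step 2: slow=2, fast=3
  step 3: slow=3, fast=3
  slow == fast at node 3: cycle detected

Cycle: yes


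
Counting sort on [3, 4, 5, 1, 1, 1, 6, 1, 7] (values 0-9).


Input: [3, 4, 5, 1, 1, 1, 6, 1, 7]
Counts: [0, 4, 0, 1, 1, 1, 1, 1, 0, 0]

Sorted: [1, 1, 1, 1, 3, 4, 5, 6, 7]


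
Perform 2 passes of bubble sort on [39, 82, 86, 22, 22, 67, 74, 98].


Initial: [39, 82, 86, 22, 22, 67, 74, 98]
Pass 1: [39, 82, 22, 22, 67, 74, 86, 98] (4 swaps)
Pass 2: [39, 22, 22, 67, 74, 82, 86, 98] (4 swaps)

After 2 passes: [39, 22, 22, 67, 74, 82, 86, 98]


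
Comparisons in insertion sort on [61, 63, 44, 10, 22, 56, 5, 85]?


Algorithm: insertion sort
Input: [61, 63, 44, 10, 22, 56, 5, 85]
Sorted: [5, 10, 22, 44, 56, 61, 63, 85]

20


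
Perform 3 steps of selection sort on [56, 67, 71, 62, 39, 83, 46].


Initial: [56, 67, 71, 62, 39, 83, 46]
Step 1: min=39 at 4
  Swap: [39, 67, 71, 62, 56, 83, 46]
Step 2: min=46 at 6
  Swap: [39, 46, 71, 62, 56, 83, 67]
Step 3: min=56 at 4
  Swap: [39, 46, 56, 62, 71, 83, 67]

After 3 steps: [39, 46, 56, 62, 71, 83, 67]


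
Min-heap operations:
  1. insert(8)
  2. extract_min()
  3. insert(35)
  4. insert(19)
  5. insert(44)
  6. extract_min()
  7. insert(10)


insert(8) -> [8]
extract_min()->8, []
insert(35) -> [35]
insert(19) -> [19, 35]
insert(44) -> [19, 35, 44]
extract_min()->19, [35, 44]
insert(10) -> [10, 44, 35]

Final heap: [10, 44, 35]


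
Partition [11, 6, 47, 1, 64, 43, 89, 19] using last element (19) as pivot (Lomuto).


Pivot: 19
  11 <= 19: advance i (no swap)
  6 <= 19: advance i (no swap)
  1 <= 19: swap -> [11, 6, 1, 47, 64, 43, 89, 19]
Place pivot at 3: [11, 6, 1, 19, 64, 43, 89, 47]

Partitioned: [11, 6, 1, 19, 64, 43, 89, 47]


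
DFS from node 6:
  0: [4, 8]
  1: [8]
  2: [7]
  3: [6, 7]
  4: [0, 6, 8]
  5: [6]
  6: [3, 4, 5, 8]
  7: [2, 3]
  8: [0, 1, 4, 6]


Visit 6, push [8, 5, 4, 3]
Visit 3, push [7]
Visit 7, push [2]
Visit 2, push []
Visit 4, push [8, 0]
Visit 0, push [8]
Visit 8, push [1]
Visit 1, push []
Visit 5, push []

DFS order: [6, 3, 7, 2, 4, 0, 8, 1, 5]


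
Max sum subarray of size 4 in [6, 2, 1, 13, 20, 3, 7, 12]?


[0:4]: 22
[1:5]: 36
[2:6]: 37
[3:7]: 43
[4:8]: 42

Max: 43 at [3:7]


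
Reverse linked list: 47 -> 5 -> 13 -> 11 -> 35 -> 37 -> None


Step 1: curr=47, set curr.next=prev(None) | reversed so far: 47
Step 2: curr=5, set curr.next=prev(47) | reversed so far: 5 -> 47
Step 3: curr=13, set curr.next=prev(5) | reversed so far: 13 -> 5 -> 47
Step 4: curr=11, set curr.next=prev(13) | reversed so far: 11 -> 13 -> 5 -> 47
Step 5: curr=35, set curr.next=prev(11) | reversed so far: 35 -> 11 -> 13 -> 5 -> 47
Step 6: curr=37, set curr.next=prev(35) | reversed so far: 37 -> 35 -> 11 -> 13 -> 5 -> 47

37 -> 35 -> 11 -> 13 -> 5 -> 47 -> None


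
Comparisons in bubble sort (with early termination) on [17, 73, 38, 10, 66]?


Algorithm: bubble sort (with early termination)
Input: [17, 73, 38, 10, 66]
Sorted: [10, 17, 38, 66, 73]

10


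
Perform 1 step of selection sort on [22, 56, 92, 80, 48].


Initial: [22, 56, 92, 80, 48]
Step 1: min=22 at 0
  Swap: [22, 56, 92, 80, 48]

After 1 step: [22, 56, 92, 80, 48]


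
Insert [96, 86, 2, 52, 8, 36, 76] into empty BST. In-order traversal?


Insert 96: root
Insert 86: L from 96
Insert 2: L from 96 -> L from 86
Insert 52: L from 96 -> L from 86 -> R from 2
Insert 8: L from 96 -> L from 86 -> R from 2 -> L from 52
Insert 36: L from 96 -> L from 86 -> R from 2 -> L from 52 -> R from 8
Insert 76: L from 96 -> L from 86 -> R from 2 -> R from 52

In-order: [2, 8, 36, 52, 76, 86, 96]


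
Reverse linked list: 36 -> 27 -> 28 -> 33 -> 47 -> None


Step 1: curr=36, set curr.next=prev(None) | reversed so far: 36
Step 2: curr=27, set curr.next=prev(36) | reversed so far: 27 -> 36
Step 3: curr=28, set curr.next=prev(27) | reversed so far: 28 -> 27 -> 36
Step 4: curr=33, set curr.next=prev(28) | reversed so far: 33 -> 28 -> 27 -> 36
Step 5: curr=47, set curr.next=prev(33) | reversed so far: 47 -> 33 -> 28 -> 27 -> 36

47 -> 33 -> 28 -> 27 -> 36 -> None


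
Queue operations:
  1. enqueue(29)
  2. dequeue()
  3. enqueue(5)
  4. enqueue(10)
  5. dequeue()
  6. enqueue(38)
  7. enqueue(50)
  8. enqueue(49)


enqueue(29) -> [29]
dequeue()->29, []
enqueue(5) -> [5]
enqueue(10) -> [5, 10]
dequeue()->5, [10]
enqueue(38) -> [10, 38]
enqueue(50) -> [10, 38, 50]
enqueue(49) -> [10, 38, 50, 49]

Final queue: [10, 38, 50, 49]


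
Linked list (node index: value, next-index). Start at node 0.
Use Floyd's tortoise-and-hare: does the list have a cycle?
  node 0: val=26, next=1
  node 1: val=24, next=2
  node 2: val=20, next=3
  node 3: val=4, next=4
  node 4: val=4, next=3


Floyd's tortoise (slow, +1) and hare (fast, +2):
  init: slow=0, fast=0
  step 1: slow=1, fast=2
  step 2: slow=2, fast=4
  step 3: slow=3, fast=4
  step 4: slow=4, fast=4
  slow == fast at node 4: cycle detected

Cycle: yes


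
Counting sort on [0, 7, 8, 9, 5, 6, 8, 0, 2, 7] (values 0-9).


Input: [0, 7, 8, 9, 5, 6, 8, 0, 2, 7]
Counts: [2, 0, 1, 0, 0, 1, 1, 2, 2, 1]

Sorted: [0, 0, 2, 5, 6, 7, 7, 8, 8, 9]


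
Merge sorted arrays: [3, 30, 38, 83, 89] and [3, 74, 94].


Take 3 from A
Take 3 from B
Take 30 from A
Take 38 from A
Take 74 from B
Take 83 from A
Take 89 from A

Merged: [3, 3, 30, 38, 74, 83, 89, 94]


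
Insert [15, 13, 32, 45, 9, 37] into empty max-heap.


Insert 15: [15]
Insert 13: [15, 13]
Insert 32: [32, 13, 15]
Insert 45: [45, 32, 15, 13]
Insert 9: [45, 32, 15, 13, 9]
Insert 37: [45, 32, 37, 13, 9, 15]

Final heap: [45, 32, 37, 13, 9, 15]


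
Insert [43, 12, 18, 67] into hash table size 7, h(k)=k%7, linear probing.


Insert 43: h=1 -> slot 1
Insert 12: h=5 -> slot 5
Insert 18: h=4 -> slot 4
Insert 67: h=4, 2 probes -> slot 6

Table: [None, 43, None, None, 18, 12, 67]


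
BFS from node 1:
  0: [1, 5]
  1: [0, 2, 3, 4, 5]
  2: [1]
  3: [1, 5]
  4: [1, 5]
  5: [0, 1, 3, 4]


Visit 1, enqueue [0, 2, 3, 4, 5]
Visit 0, enqueue []
Visit 2, enqueue []
Visit 3, enqueue []
Visit 4, enqueue []
Visit 5, enqueue []

BFS order: [1, 0, 2, 3, 4, 5]


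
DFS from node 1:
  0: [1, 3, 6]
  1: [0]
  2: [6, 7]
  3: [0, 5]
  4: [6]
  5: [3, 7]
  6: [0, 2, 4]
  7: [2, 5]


Visit 1, push [0]
Visit 0, push [6, 3]
Visit 3, push [5]
Visit 5, push [7]
Visit 7, push [2]
Visit 2, push [6]
Visit 6, push [4]
Visit 4, push []

DFS order: [1, 0, 3, 5, 7, 2, 6, 4]


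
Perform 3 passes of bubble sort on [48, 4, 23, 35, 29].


Initial: [48, 4, 23, 35, 29]
Pass 1: [4, 23, 35, 29, 48] (4 swaps)
Pass 2: [4, 23, 29, 35, 48] (1 swaps)
Pass 3: [4, 23, 29, 35, 48] (0 swaps)

After 3 passes: [4, 23, 29, 35, 48]


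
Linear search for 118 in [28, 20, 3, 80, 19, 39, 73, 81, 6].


i=0: 28!=118
i=1: 20!=118
i=2: 3!=118
i=3: 80!=118
i=4: 19!=118
i=5: 39!=118
i=6: 73!=118
i=7: 81!=118
i=8: 6!=118

Not found, 9 comps


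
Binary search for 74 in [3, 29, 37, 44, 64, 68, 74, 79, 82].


Step 1: lo=0, hi=8, mid=4, val=64
Step 2: lo=5, hi=8, mid=6, val=74

Found at index 6


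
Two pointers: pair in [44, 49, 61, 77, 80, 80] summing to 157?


lo=0(44)+hi=5(80)=124
lo=1(49)+hi=5(80)=129
lo=2(61)+hi=5(80)=141
lo=3(77)+hi=5(80)=157

Yes: 77+80=157


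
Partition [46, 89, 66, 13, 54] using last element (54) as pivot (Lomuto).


Pivot: 54
  46 <= 54: advance i (no swap)
  13 <= 54: swap -> [46, 13, 66, 89, 54]
Place pivot at 2: [46, 13, 54, 89, 66]

Partitioned: [46, 13, 54, 89, 66]


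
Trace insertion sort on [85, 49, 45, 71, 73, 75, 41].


Initial: [85, 49, 45, 71, 73, 75, 41]
Insert 49: [49, 85, 45, 71, 73, 75, 41]
Insert 45: [45, 49, 85, 71, 73, 75, 41]
Insert 71: [45, 49, 71, 85, 73, 75, 41]
Insert 73: [45, 49, 71, 73, 85, 75, 41]
Insert 75: [45, 49, 71, 73, 75, 85, 41]
Insert 41: [41, 45, 49, 71, 73, 75, 85]

Sorted: [41, 45, 49, 71, 73, 75, 85]


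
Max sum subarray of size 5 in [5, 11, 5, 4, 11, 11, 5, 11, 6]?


[0:5]: 36
[1:6]: 42
[2:7]: 36
[3:8]: 42
[4:9]: 44

Max: 44 at [4:9]


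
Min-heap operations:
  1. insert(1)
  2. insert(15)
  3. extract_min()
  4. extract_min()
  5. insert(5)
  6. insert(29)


insert(1) -> [1]
insert(15) -> [1, 15]
extract_min()->1, [15]
extract_min()->15, []
insert(5) -> [5]
insert(29) -> [5, 29]

Final heap: [5, 29]


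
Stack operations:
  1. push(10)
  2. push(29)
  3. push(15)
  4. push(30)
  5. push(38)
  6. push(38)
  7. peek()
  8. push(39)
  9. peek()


push(10) -> [10]
push(29) -> [10, 29]
push(15) -> [10, 29, 15]
push(30) -> [10, 29, 15, 30]
push(38) -> [10, 29, 15, 30, 38]
push(38) -> [10, 29, 15, 30, 38, 38]
peek()->38
push(39) -> [10, 29, 15, 30, 38, 38, 39]
peek()->39

Final stack: [10, 29, 15, 30, 38, 38, 39]


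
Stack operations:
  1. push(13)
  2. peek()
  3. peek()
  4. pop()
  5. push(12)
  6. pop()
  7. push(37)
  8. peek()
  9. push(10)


push(13) -> [13]
peek()->13
peek()->13
pop()->13, []
push(12) -> [12]
pop()->12, []
push(37) -> [37]
peek()->37
push(10) -> [37, 10]

Final stack: [37, 10]


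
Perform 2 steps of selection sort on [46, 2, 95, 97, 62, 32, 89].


Initial: [46, 2, 95, 97, 62, 32, 89]
Step 1: min=2 at 1
  Swap: [2, 46, 95, 97, 62, 32, 89]
Step 2: min=32 at 5
  Swap: [2, 32, 95, 97, 62, 46, 89]

After 2 steps: [2, 32, 95, 97, 62, 46, 89]


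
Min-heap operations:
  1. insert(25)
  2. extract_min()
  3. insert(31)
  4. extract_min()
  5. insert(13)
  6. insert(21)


insert(25) -> [25]
extract_min()->25, []
insert(31) -> [31]
extract_min()->31, []
insert(13) -> [13]
insert(21) -> [13, 21]

Final heap: [13, 21]


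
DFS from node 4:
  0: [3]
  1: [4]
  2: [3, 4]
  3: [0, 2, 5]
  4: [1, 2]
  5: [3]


Visit 4, push [2, 1]
Visit 1, push []
Visit 2, push [3]
Visit 3, push [5, 0]
Visit 0, push []
Visit 5, push []

DFS order: [4, 1, 2, 3, 0, 5]


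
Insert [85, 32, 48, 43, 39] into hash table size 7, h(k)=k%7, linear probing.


Insert 85: h=1 -> slot 1
Insert 32: h=4 -> slot 4
Insert 48: h=6 -> slot 6
Insert 43: h=1, 1 probes -> slot 2
Insert 39: h=4, 1 probes -> slot 5

Table: [None, 85, 43, None, 32, 39, 48]


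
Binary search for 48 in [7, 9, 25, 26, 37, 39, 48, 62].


Step 1: lo=0, hi=7, mid=3, val=26
Step 2: lo=4, hi=7, mid=5, val=39
Step 3: lo=6, hi=7, mid=6, val=48

Found at index 6


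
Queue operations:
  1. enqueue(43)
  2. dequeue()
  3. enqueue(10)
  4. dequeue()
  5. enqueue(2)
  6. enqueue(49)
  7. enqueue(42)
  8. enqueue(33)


enqueue(43) -> [43]
dequeue()->43, []
enqueue(10) -> [10]
dequeue()->10, []
enqueue(2) -> [2]
enqueue(49) -> [2, 49]
enqueue(42) -> [2, 49, 42]
enqueue(33) -> [2, 49, 42, 33]

Final queue: [2, 49, 42, 33]


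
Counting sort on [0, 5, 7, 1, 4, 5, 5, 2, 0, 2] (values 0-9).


Input: [0, 5, 7, 1, 4, 5, 5, 2, 0, 2]
Counts: [2, 1, 2, 0, 1, 3, 0, 1, 0, 0]

Sorted: [0, 0, 1, 2, 2, 4, 5, 5, 5, 7]


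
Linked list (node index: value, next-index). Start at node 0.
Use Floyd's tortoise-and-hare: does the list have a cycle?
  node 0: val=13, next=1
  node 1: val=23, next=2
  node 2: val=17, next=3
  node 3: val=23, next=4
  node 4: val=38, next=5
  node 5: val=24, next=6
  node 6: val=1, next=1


Floyd's tortoise (slow, +1) and hare (fast, +2):
  init: slow=0, fast=0
  step 1: slow=1, fast=2
  step 2: slow=2, fast=4
  step 3: slow=3, fast=6
  step 4: slow=4, fast=2
  step 5: slow=5, fast=4
  step 6: slow=6, fast=6
  slow == fast at node 6: cycle detected

Cycle: yes


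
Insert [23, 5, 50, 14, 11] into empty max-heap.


Insert 23: [23]
Insert 5: [23, 5]
Insert 50: [50, 5, 23]
Insert 14: [50, 14, 23, 5]
Insert 11: [50, 14, 23, 5, 11]

Final heap: [50, 14, 23, 5, 11]


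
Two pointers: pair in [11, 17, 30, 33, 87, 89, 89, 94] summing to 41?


lo=0(11)+hi=7(94)=105
lo=0(11)+hi=6(89)=100
lo=0(11)+hi=5(89)=100
lo=0(11)+hi=4(87)=98
lo=0(11)+hi=3(33)=44
lo=0(11)+hi=2(30)=41

Yes: 11+30=41


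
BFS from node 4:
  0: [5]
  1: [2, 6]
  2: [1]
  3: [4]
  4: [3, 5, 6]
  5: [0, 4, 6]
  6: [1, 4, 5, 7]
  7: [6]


Visit 4, enqueue [3, 5, 6]
Visit 3, enqueue []
Visit 5, enqueue [0]
Visit 6, enqueue [1, 7]
Visit 0, enqueue []
Visit 1, enqueue [2]
Visit 7, enqueue []
Visit 2, enqueue []

BFS order: [4, 3, 5, 6, 0, 1, 7, 2]


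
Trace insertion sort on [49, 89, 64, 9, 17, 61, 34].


Initial: [49, 89, 64, 9, 17, 61, 34]
Insert 89: [49, 89, 64, 9, 17, 61, 34]
Insert 64: [49, 64, 89, 9, 17, 61, 34]
Insert 9: [9, 49, 64, 89, 17, 61, 34]
Insert 17: [9, 17, 49, 64, 89, 61, 34]
Insert 61: [9, 17, 49, 61, 64, 89, 34]
Insert 34: [9, 17, 34, 49, 61, 64, 89]

Sorted: [9, 17, 34, 49, 61, 64, 89]


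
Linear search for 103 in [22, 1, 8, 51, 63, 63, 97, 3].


i=0: 22!=103
i=1: 1!=103
i=2: 8!=103
i=3: 51!=103
i=4: 63!=103
i=5: 63!=103
i=6: 97!=103
i=7: 3!=103

Not found, 8 comps


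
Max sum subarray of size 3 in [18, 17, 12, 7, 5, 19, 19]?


[0:3]: 47
[1:4]: 36
[2:5]: 24
[3:6]: 31
[4:7]: 43

Max: 47 at [0:3]


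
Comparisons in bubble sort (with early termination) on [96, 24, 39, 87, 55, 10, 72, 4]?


Algorithm: bubble sort (with early termination)
Input: [96, 24, 39, 87, 55, 10, 72, 4]
Sorted: [4, 10, 24, 39, 55, 72, 87, 96]

28


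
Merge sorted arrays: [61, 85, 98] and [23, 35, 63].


Take 23 from B
Take 35 from B
Take 61 from A
Take 63 from B

Merged: [23, 35, 61, 63, 85, 98]


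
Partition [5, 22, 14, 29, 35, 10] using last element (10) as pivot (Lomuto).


Pivot: 10
  5 <= 10: advance i (no swap)
Place pivot at 1: [5, 10, 14, 29, 35, 22]

Partitioned: [5, 10, 14, 29, 35, 22]


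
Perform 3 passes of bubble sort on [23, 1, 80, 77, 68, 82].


Initial: [23, 1, 80, 77, 68, 82]
Pass 1: [1, 23, 77, 68, 80, 82] (3 swaps)
Pass 2: [1, 23, 68, 77, 80, 82] (1 swaps)
Pass 3: [1, 23, 68, 77, 80, 82] (0 swaps)

After 3 passes: [1, 23, 68, 77, 80, 82]


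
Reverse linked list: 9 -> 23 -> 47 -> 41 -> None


Step 1: curr=9, set curr.next=prev(None) | reversed so far: 9
Step 2: curr=23, set curr.next=prev(9) | reversed so far: 23 -> 9
Step 3: curr=47, set curr.next=prev(23) | reversed so far: 47 -> 23 -> 9
Step 4: curr=41, set curr.next=prev(47) | reversed so far: 41 -> 47 -> 23 -> 9

41 -> 47 -> 23 -> 9 -> None


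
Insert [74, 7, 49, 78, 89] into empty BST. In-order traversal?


Insert 74: root
Insert 7: L from 74
Insert 49: L from 74 -> R from 7
Insert 78: R from 74
Insert 89: R from 74 -> R from 78

In-order: [7, 49, 74, 78, 89]


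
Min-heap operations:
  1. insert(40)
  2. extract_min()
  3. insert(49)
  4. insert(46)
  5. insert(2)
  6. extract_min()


insert(40) -> [40]
extract_min()->40, []
insert(49) -> [49]
insert(46) -> [46, 49]
insert(2) -> [2, 49, 46]
extract_min()->2, [46, 49]

Final heap: [46, 49]


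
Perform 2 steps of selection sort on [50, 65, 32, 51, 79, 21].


Initial: [50, 65, 32, 51, 79, 21]
Step 1: min=21 at 5
  Swap: [21, 65, 32, 51, 79, 50]
Step 2: min=32 at 2
  Swap: [21, 32, 65, 51, 79, 50]

After 2 steps: [21, 32, 65, 51, 79, 50]


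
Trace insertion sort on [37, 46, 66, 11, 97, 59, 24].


Initial: [37, 46, 66, 11, 97, 59, 24]
Insert 46: [37, 46, 66, 11, 97, 59, 24]
Insert 66: [37, 46, 66, 11, 97, 59, 24]
Insert 11: [11, 37, 46, 66, 97, 59, 24]
Insert 97: [11, 37, 46, 66, 97, 59, 24]
Insert 59: [11, 37, 46, 59, 66, 97, 24]
Insert 24: [11, 24, 37, 46, 59, 66, 97]

Sorted: [11, 24, 37, 46, 59, 66, 97]


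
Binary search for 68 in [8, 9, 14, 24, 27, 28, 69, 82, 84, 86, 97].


Step 1: lo=0, hi=10, mid=5, val=28
Step 2: lo=6, hi=10, mid=8, val=84
Step 3: lo=6, hi=7, mid=6, val=69

Not found


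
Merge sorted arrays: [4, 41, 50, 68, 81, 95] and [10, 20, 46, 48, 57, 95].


Take 4 from A
Take 10 from B
Take 20 from B
Take 41 from A
Take 46 from B
Take 48 from B
Take 50 from A
Take 57 from B
Take 68 from A
Take 81 from A
Take 95 from A

Merged: [4, 10, 20, 41, 46, 48, 50, 57, 68, 81, 95, 95]


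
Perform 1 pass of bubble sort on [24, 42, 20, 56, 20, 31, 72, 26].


Initial: [24, 42, 20, 56, 20, 31, 72, 26]
Pass 1: [24, 20, 42, 20, 31, 56, 26, 72] (4 swaps)

After 1 pass: [24, 20, 42, 20, 31, 56, 26, 72]


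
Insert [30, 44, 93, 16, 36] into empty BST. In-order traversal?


Insert 30: root
Insert 44: R from 30
Insert 93: R from 30 -> R from 44
Insert 16: L from 30
Insert 36: R from 30 -> L from 44

In-order: [16, 30, 36, 44, 93]


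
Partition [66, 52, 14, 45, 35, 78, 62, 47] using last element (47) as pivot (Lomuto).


Pivot: 47
  14 <= 47: swap -> [14, 52, 66, 45, 35, 78, 62, 47]
  45 <= 47: swap -> [14, 45, 66, 52, 35, 78, 62, 47]
  35 <= 47: swap -> [14, 45, 35, 52, 66, 78, 62, 47]
Place pivot at 3: [14, 45, 35, 47, 66, 78, 62, 52]

Partitioned: [14, 45, 35, 47, 66, 78, 62, 52]


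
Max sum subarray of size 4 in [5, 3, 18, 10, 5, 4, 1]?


[0:4]: 36
[1:5]: 36
[2:6]: 37
[3:7]: 20

Max: 37 at [2:6]


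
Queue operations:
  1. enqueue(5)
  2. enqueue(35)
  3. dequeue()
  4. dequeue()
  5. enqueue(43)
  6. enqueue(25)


enqueue(5) -> [5]
enqueue(35) -> [5, 35]
dequeue()->5, [35]
dequeue()->35, []
enqueue(43) -> [43]
enqueue(25) -> [43, 25]

Final queue: [43, 25]


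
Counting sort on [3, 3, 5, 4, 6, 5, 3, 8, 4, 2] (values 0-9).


Input: [3, 3, 5, 4, 6, 5, 3, 8, 4, 2]
Counts: [0, 0, 1, 3, 2, 2, 1, 0, 1, 0]

Sorted: [2, 3, 3, 3, 4, 4, 5, 5, 6, 8]


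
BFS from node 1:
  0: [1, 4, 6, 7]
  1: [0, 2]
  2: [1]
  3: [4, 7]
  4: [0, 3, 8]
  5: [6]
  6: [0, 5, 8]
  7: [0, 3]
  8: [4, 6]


Visit 1, enqueue [0, 2]
Visit 0, enqueue [4, 6, 7]
Visit 2, enqueue []
Visit 4, enqueue [3, 8]
Visit 6, enqueue [5]
Visit 7, enqueue []
Visit 3, enqueue []
Visit 8, enqueue []
Visit 5, enqueue []

BFS order: [1, 0, 2, 4, 6, 7, 3, 8, 5]


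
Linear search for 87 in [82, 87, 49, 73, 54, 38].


i=0: 82!=87
i=1: 87==87 found!

Found at 1, 2 comps


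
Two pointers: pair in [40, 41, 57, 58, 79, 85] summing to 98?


lo=0(40)+hi=5(85)=125
lo=0(40)+hi=4(79)=119
lo=0(40)+hi=3(58)=98

Yes: 40+58=98


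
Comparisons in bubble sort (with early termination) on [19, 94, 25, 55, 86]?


Algorithm: bubble sort (with early termination)
Input: [19, 94, 25, 55, 86]
Sorted: [19, 25, 55, 86, 94]

7


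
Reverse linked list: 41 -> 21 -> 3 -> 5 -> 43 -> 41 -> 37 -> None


Step 1: curr=41, set curr.next=prev(None) | reversed so far: 41
Step 2: curr=21, set curr.next=prev(41) | reversed so far: 21 -> 41
Step 3: curr=3, set curr.next=prev(21) | reversed so far: 3 -> 21 -> 41
Step 4: curr=5, set curr.next=prev(3) | reversed so far: 5 -> 3 -> 21 -> 41
Step 5: curr=43, set curr.next=prev(5) | reversed so far: 43 -> 5 -> 3 -> 21 -> 41
Step 6: curr=41, set curr.next=prev(43) | reversed so far: 41 -> 43 -> 5 -> 3 -> 21 -> 41
Step 7: curr=37, set curr.next=prev(41) | reversed so far: 37 -> 41 -> 43 -> 5 -> 3 -> 21 -> 41

37 -> 41 -> 43 -> 5 -> 3 -> 21 -> 41 -> None


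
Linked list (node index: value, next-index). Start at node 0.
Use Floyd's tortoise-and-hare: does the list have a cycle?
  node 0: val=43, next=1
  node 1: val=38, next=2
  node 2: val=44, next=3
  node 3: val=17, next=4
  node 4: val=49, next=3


Floyd's tortoise (slow, +1) and hare (fast, +2):
  init: slow=0, fast=0
  step 1: slow=1, fast=2
  step 2: slow=2, fast=4
  step 3: slow=3, fast=4
  step 4: slow=4, fast=4
  slow == fast at node 4: cycle detected

Cycle: yes


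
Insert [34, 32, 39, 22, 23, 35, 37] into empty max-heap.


Insert 34: [34]
Insert 32: [34, 32]
Insert 39: [39, 32, 34]
Insert 22: [39, 32, 34, 22]
Insert 23: [39, 32, 34, 22, 23]
Insert 35: [39, 32, 35, 22, 23, 34]
Insert 37: [39, 32, 37, 22, 23, 34, 35]

Final heap: [39, 32, 37, 22, 23, 34, 35]


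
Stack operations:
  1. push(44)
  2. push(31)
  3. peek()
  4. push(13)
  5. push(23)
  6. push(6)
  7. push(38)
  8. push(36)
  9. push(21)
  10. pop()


push(44) -> [44]
push(31) -> [44, 31]
peek()->31
push(13) -> [44, 31, 13]
push(23) -> [44, 31, 13, 23]
push(6) -> [44, 31, 13, 23, 6]
push(38) -> [44, 31, 13, 23, 6, 38]
push(36) -> [44, 31, 13, 23, 6, 38, 36]
push(21) -> [44, 31, 13, 23, 6, 38, 36, 21]
pop()->21, [44, 31, 13, 23, 6, 38, 36]

Final stack: [44, 31, 13, 23, 6, 38, 36]


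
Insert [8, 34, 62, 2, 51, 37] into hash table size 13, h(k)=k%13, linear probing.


Insert 8: h=8 -> slot 8
Insert 34: h=8, 1 probes -> slot 9
Insert 62: h=10 -> slot 10
Insert 2: h=2 -> slot 2
Insert 51: h=12 -> slot 12
Insert 37: h=11 -> slot 11

Table: [None, None, 2, None, None, None, None, None, 8, 34, 62, 37, 51]


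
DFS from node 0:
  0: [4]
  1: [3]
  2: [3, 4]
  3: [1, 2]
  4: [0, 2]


Visit 0, push [4]
Visit 4, push [2]
Visit 2, push [3]
Visit 3, push [1]
Visit 1, push []

DFS order: [0, 4, 2, 3, 1]


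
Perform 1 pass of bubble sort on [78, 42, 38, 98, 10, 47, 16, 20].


Initial: [78, 42, 38, 98, 10, 47, 16, 20]
Pass 1: [42, 38, 78, 10, 47, 16, 20, 98] (6 swaps)

After 1 pass: [42, 38, 78, 10, 47, 16, 20, 98]


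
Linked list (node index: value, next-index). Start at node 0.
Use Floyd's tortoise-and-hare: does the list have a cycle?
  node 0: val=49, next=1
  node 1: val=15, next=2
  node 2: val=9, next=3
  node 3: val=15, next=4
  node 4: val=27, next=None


Floyd's tortoise (slow, +1) and hare (fast, +2):
  init: slow=0, fast=0
  step 1: slow=1, fast=2
  step 2: slow=2, fast=4
  step 3: fast -> None, no cycle

Cycle: no


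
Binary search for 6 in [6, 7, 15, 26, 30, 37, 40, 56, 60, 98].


Step 1: lo=0, hi=9, mid=4, val=30
Step 2: lo=0, hi=3, mid=1, val=7
Step 3: lo=0, hi=0, mid=0, val=6

Found at index 0


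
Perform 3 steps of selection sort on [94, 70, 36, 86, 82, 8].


Initial: [94, 70, 36, 86, 82, 8]
Step 1: min=8 at 5
  Swap: [8, 70, 36, 86, 82, 94]
Step 2: min=36 at 2
  Swap: [8, 36, 70, 86, 82, 94]
Step 3: min=70 at 2
  Swap: [8, 36, 70, 86, 82, 94]

After 3 steps: [8, 36, 70, 86, 82, 94]


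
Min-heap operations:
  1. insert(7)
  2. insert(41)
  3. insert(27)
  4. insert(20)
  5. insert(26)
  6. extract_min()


insert(7) -> [7]
insert(41) -> [7, 41]
insert(27) -> [7, 41, 27]
insert(20) -> [7, 20, 27, 41]
insert(26) -> [7, 20, 27, 41, 26]
extract_min()->7, [20, 26, 27, 41]

Final heap: [20, 26, 27, 41]


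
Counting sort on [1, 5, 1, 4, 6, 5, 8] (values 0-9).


Input: [1, 5, 1, 4, 6, 5, 8]
Counts: [0, 2, 0, 0, 1, 2, 1, 0, 1, 0]

Sorted: [1, 1, 4, 5, 5, 6, 8]


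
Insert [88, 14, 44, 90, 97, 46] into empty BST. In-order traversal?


Insert 88: root
Insert 14: L from 88
Insert 44: L from 88 -> R from 14
Insert 90: R from 88
Insert 97: R from 88 -> R from 90
Insert 46: L from 88 -> R from 14 -> R from 44

In-order: [14, 44, 46, 88, 90, 97]


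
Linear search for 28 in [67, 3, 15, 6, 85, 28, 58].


i=0: 67!=28
i=1: 3!=28
i=2: 15!=28
i=3: 6!=28
i=4: 85!=28
i=5: 28==28 found!

Found at 5, 6 comps


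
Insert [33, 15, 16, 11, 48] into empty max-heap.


Insert 33: [33]
Insert 15: [33, 15]
Insert 16: [33, 15, 16]
Insert 11: [33, 15, 16, 11]
Insert 48: [48, 33, 16, 11, 15]

Final heap: [48, 33, 16, 11, 15]


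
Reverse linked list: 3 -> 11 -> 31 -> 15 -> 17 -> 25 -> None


Step 1: curr=3, set curr.next=prev(None) | reversed so far: 3
Step 2: curr=11, set curr.next=prev(3) | reversed so far: 11 -> 3
Step 3: curr=31, set curr.next=prev(11) | reversed so far: 31 -> 11 -> 3
Step 4: curr=15, set curr.next=prev(31) | reversed so far: 15 -> 31 -> 11 -> 3
Step 5: curr=17, set curr.next=prev(15) | reversed so far: 17 -> 15 -> 31 -> 11 -> 3
Step 6: curr=25, set curr.next=prev(17) | reversed so far: 25 -> 17 -> 15 -> 31 -> 11 -> 3

25 -> 17 -> 15 -> 31 -> 11 -> 3 -> None


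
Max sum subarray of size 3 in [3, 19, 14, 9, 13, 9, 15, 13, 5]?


[0:3]: 36
[1:4]: 42
[2:5]: 36
[3:6]: 31
[4:7]: 37
[5:8]: 37
[6:9]: 33

Max: 42 at [1:4]


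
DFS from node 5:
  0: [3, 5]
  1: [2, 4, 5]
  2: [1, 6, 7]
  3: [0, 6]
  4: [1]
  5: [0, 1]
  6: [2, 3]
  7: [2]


Visit 5, push [1, 0]
Visit 0, push [3]
Visit 3, push [6]
Visit 6, push [2]
Visit 2, push [7, 1]
Visit 1, push [4]
Visit 4, push []
Visit 7, push []

DFS order: [5, 0, 3, 6, 2, 1, 4, 7]


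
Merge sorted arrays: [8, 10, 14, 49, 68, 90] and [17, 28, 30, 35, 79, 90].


Take 8 from A
Take 10 from A
Take 14 from A
Take 17 from B
Take 28 from B
Take 30 from B
Take 35 from B
Take 49 from A
Take 68 from A
Take 79 from B
Take 90 from A

Merged: [8, 10, 14, 17, 28, 30, 35, 49, 68, 79, 90, 90]


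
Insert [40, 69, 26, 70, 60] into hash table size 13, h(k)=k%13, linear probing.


Insert 40: h=1 -> slot 1
Insert 69: h=4 -> slot 4
Insert 26: h=0 -> slot 0
Insert 70: h=5 -> slot 5
Insert 60: h=8 -> slot 8

Table: [26, 40, None, None, 69, 70, None, None, 60, None, None, None, None]


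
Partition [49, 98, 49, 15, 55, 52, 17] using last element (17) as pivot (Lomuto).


Pivot: 17
  15 <= 17: swap -> [15, 98, 49, 49, 55, 52, 17]
Place pivot at 1: [15, 17, 49, 49, 55, 52, 98]

Partitioned: [15, 17, 49, 49, 55, 52, 98]


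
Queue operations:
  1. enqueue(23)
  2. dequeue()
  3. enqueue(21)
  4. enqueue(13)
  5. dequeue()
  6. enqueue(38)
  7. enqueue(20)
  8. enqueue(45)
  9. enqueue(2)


enqueue(23) -> [23]
dequeue()->23, []
enqueue(21) -> [21]
enqueue(13) -> [21, 13]
dequeue()->21, [13]
enqueue(38) -> [13, 38]
enqueue(20) -> [13, 38, 20]
enqueue(45) -> [13, 38, 20, 45]
enqueue(2) -> [13, 38, 20, 45, 2]

Final queue: [13, 38, 20, 45, 2]


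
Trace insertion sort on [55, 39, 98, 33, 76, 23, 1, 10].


Initial: [55, 39, 98, 33, 76, 23, 1, 10]
Insert 39: [39, 55, 98, 33, 76, 23, 1, 10]
Insert 98: [39, 55, 98, 33, 76, 23, 1, 10]
Insert 33: [33, 39, 55, 98, 76, 23, 1, 10]
Insert 76: [33, 39, 55, 76, 98, 23, 1, 10]
Insert 23: [23, 33, 39, 55, 76, 98, 1, 10]
Insert 1: [1, 23, 33, 39, 55, 76, 98, 10]
Insert 10: [1, 10, 23, 33, 39, 55, 76, 98]

Sorted: [1, 10, 23, 33, 39, 55, 76, 98]


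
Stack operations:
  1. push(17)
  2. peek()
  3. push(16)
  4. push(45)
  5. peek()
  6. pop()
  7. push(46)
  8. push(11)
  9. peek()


push(17) -> [17]
peek()->17
push(16) -> [17, 16]
push(45) -> [17, 16, 45]
peek()->45
pop()->45, [17, 16]
push(46) -> [17, 16, 46]
push(11) -> [17, 16, 46, 11]
peek()->11

Final stack: [17, 16, 46, 11]


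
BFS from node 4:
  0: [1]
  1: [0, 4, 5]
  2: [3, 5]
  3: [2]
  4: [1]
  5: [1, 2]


Visit 4, enqueue [1]
Visit 1, enqueue [0, 5]
Visit 0, enqueue []
Visit 5, enqueue [2]
Visit 2, enqueue [3]
Visit 3, enqueue []

BFS order: [4, 1, 0, 5, 2, 3]


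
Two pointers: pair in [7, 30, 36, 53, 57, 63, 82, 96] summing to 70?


lo=0(7)+hi=7(96)=103
lo=0(7)+hi=6(82)=89
lo=0(7)+hi=5(63)=70

Yes: 7+63=70


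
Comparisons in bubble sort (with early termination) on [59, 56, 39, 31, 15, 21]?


Algorithm: bubble sort (with early termination)
Input: [59, 56, 39, 31, 15, 21]
Sorted: [15, 21, 31, 39, 56, 59]

15


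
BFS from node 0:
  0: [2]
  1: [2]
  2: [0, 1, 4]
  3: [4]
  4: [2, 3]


Visit 0, enqueue [2]
Visit 2, enqueue [1, 4]
Visit 1, enqueue []
Visit 4, enqueue [3]
Visit 3, enqueue []

BFS order: [0, 2, 1, 4, 3]


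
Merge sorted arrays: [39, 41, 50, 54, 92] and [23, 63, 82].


Take 23 from B
Take 39 from A
Take 41 from A
Take 50 from A
Take 54 from A
Take 63 from B
Take 82 from B

Merged: [23, 39, 41, 50, 54, 63, 82, 92]


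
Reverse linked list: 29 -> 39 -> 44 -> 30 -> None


Step 1: curr=29, set curr.next=prev(None) | reversed so far: 29
Step 2: curr=39, set curr.next=prev(29) | reversed so far: 39 -> 29
Step 3: curr=44, set curr.next=prev(39) | reversed so far: 44 -> 39 -> 29
Step 4: curr=30, set curr.next=prev(44) | reversed so far: 30 -> 44 -> 39 -> 29

30 -> 44 -> 39 -> 29 -> None


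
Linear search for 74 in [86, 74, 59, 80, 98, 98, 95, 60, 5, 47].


i=0: 86!=74
i=1: 74==74 found!

Found at 1, 2 comps


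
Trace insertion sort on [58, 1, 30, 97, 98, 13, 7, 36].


Initial: [58, 1, 30, 97, 98, 13, 7, 36]
Insert 1: [1, 58, 30, 97, 98, 13, 7, 36]
Insert 30: [1, 30, 58, 97, 98, 13, 7, 36]
Insert 97: [1, 30, 58, 97, 98, 13, 7, 36]
Insert 98: [1, 30, 58, 97, 98, 13, 7, 36]
Insert 13: [1, 13, 30, 58, 97, 98, 7, 36]
Insert 7: [1, 7, 13, 30, 58, 97, 98, 36]
Insert 36: [1, 7, 13, 30, 36, 58, 97, 98]

Sorted: [1, 7, 13, 30, 36, 58, 97, 98]


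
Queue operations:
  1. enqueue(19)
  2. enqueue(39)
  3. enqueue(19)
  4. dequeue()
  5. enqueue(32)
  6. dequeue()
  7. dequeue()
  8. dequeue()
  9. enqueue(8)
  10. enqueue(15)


enqueue(19) -> [19]
enqueue(39) -> [19, 39]
enqueue(19) -> [19, 39, 19]
dequeue()->19, [39, 19]
enqueue(32) -> [39, 19, 32]
dequeue()->39, [19, 32]
dequeue()->19, [32]
dequeue()->32, []
enqueue(8) -> [8]
enqueue(15) -> [8, 15]

Final queue: [8, 15]


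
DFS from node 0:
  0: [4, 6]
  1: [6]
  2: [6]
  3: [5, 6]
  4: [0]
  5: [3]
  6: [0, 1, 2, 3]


Visit 0, push [6, 4]
Visit 4, push []
Visit 6, push [3, 2, 1]
Visit 1, push []
Visit 2, push []
Visit 3, push [5]
Visit 5, push []

DFS order: [0, 4, 6, 1, 2, 3, 5]


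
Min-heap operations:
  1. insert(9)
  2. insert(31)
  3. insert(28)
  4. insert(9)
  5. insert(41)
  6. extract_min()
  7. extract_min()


insert(9) -> [9]
insert(31) -> [9, 31]
insert(28) -> [9, 31, 28]
insert(9) -> [9, 9, 28, 31]
insert(41) -> [9, 9, 28, 31, 41]
extract_min()->9, [9, 31, 28, 41]
extract_min()->9, [28, 31, 41]

Final heap: [28, 31, 41]


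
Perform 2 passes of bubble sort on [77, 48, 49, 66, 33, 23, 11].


Initial: [77, 48, 49, 66, 33, 23, 11]
Pass 1: [48, 49, 66, 33, 23, 11, 77] (6 swaps)
Pass 2: [48, 49, 33, 23, 11, 66, 77] (3 swaps)

After 2 passes: [48, 49, 33, 23, 11, 66, 77]


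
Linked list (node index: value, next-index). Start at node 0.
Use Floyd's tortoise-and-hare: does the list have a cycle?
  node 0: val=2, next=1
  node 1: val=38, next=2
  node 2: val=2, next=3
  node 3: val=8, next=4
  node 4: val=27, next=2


Floyd's tortoise (slow, +1) and hare (fast, +2):
  init: slow=0, fast=0
  step 1: slow=1, fast=2
  step 2: slow=2, fast=4
  step 3: slow=3, fast=3
  slow == fast at node 3: cycle detected

Cycle: yes


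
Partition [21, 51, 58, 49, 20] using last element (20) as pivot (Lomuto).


Pivot: 20
Place pivot at 0: [20, 51, 58, 49, 21]

Partitioned: [20, 51, 58, 49, 21]


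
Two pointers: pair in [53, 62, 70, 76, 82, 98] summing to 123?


lo=0(53)+hi=5(98)=151
lo=0(53)+hi=4(82)=135
lo=0(53)+hi=3(76)=129
lo=0(53)+hi=2(70)=123

Yes: 53+70=123


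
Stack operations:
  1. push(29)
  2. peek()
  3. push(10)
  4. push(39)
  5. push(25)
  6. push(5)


push(29) -> [29]
peek()->29
push(10) -> [29, 10]
push(39) -> [29, 10, 39]
push(25) -> [29, 10, 39, 25]
push(5) -> [29, 10, 39, 25, 5]

Final stack: [29, 10, 39, 25, 5]


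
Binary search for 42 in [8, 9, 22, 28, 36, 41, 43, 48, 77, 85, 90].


Step 1: lo=0, hi=10, mid=5, val=41
Step 2: lo=6, hi=10, mid=8, val=77
Step 3: lo=6, hi=7, mid=6, val=43

Not found


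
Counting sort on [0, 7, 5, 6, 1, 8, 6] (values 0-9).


Input: [0, 7, 5, 6, 1, 8, 6]
Counts: [1, 1, 0, 0, 0, 1, 2, 1, 1, 0]

Sorted: [0, 1, 5, 6, 6, 7, 8]


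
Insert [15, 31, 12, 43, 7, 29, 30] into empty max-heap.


Insert 15: [15]
Insert 31: [31, 15]
Insert 12: [31, 15, 12]
Insert 43: [43, 31, 12, 15]
Insert 7: [43, 31, 12, 15, 7]
Insert 29: [43, 31, 29, 15, 7, 12]
Insert 30: [43, 31, 30, 15, 7, 12, 29]

Final heap: [43, 31, 30, 15, 7, 12, 29]


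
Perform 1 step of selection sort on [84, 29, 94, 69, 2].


Initial: [84, 29, 94, 69, 2]
Step 1: min=2 at 4
  Swap: [2, 29, 94, 69, 84]

After 1 step: [2, 29, 94, 69, 84]


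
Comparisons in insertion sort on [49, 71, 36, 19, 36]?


Algorithm: insertion sort
Input: [49, 71, 36, 19, 36]
Sorted: [19, 36, 36, 49, 71]

9


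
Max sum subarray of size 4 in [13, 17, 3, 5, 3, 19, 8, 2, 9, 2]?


[0:4]: 38
[1:5]: 28
[2:6]: 30
[3:7]: 35
[4:8]: 32
[5:9]: 38
[6:10]: 21

Max: 38 at [0:4]


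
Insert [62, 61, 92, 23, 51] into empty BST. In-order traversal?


Insert 62: root
Insert 61: L from 62
Insert 92: R from 62
Insert 23: L from 62 -> L from 61
Insert 51: L from 62 -> L from 61 -> R from 23

In-order: [23, 51, 61, 62, 92]


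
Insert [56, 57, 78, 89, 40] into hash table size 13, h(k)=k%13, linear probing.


Insert 56: h=4 -> slot 4
Insert 57: h=5 -> slot 5
Insert 78: h=0 -> slot 0
Insert 89: h=11 -> slot 11
Insert 40: h=1 -> slot 1

Table: [78, 40, None, None, 56, 57, None, None, None, None, None, 89, None]


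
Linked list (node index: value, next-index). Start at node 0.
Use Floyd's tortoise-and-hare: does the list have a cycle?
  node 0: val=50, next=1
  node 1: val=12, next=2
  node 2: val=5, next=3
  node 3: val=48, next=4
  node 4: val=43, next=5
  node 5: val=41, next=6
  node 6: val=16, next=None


Floyd's tortoise (slow, +1) and hare (fast, +2):
  init: slow=0, fast=0
  step 1: slow=1, fast=2
  step 2: slow=2, fast=4
  step 3: slow=3, fast=6
  step 4: fast -> None, no cycle

Cycle: no


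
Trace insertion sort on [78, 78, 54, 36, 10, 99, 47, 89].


Initial: [78, 78, 54, 36, 10, 99, 47, 89]
Insert 78: [78, 78, 54, 36, 10, 99, 47, 89]
Insert 54: [54, 78, 78, 36, 10, 99, 47, 89]
Insert 36: [36, 54, 78, 78, 10, 99, 47, 89]
Insert 10: [10, 36, 54, 78, 78, 99, 47, 89]
Insert 99: [10, 36, 54, 78, 78, 99, 47, 89]
Insert 47: [10, 36, 47, 54, 78, 78, 99, 89]
Insert 89: [10, 36, 47, 54, 78, 78, 89, 99]

Sorted: [10, 36, 47, 54, 78, 78, 89, 99]


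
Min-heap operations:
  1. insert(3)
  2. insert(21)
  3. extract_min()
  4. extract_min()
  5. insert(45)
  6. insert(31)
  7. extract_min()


insert(3) -> [3]
insert(21) -> [3, 21]
extract_min()->3, [21]
extract_min()->21, []
insert(45) -> [45]
insert(31) -> [31, 45]
extract_min()->31, [45]

Final heap: [45]


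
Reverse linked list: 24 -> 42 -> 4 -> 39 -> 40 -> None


Step 1: curr=24, set curr.next=prev(None) | reversed so far: 24
Step 2: curr=42, set curr.next=prev(24) | reversed so far: 42 -> 24
Step 3: curr=4, set curr.next=prev(42) | reversed so far: 4 -> 42 -> 24
Step 4: curr=39, set curr.next=prev(4) | reversed so far: 39 -> 4 -> 42 -> 24
Step 5: curr=40, set curr.next=prev(39) | reversed so far: 40 -> 39 -> 4 -> 42 -> 24

40 -> 39 -> 4 -> 42 -> 24 -> None


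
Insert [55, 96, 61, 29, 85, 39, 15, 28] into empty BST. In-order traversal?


Insert 55: root
Insert 96: R from 55
Insert 61: R from 55 -> L from 96
Insert 29: L from 55
Insert 85: R from 55 -> L from 96 -> R from 61
Insert 39: L from 55 -> R from 29
Insert 15: L from 55 -> L from 29
Insert 28: L from 55 -> L from 29 -> R from 15

In-order: [15, 28, 29, 39, 55, 61, 85, 96]


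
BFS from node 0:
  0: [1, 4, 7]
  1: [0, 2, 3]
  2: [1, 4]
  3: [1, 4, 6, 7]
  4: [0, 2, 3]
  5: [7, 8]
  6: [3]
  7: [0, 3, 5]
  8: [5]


Visit 0, enqueue [1, 4, 7]
Visit 1, enqueue [2, 3]
Visit 4, enqueue []
Visit 7, enqueue [5]
Visit 2, enqueue []
Visit 3, enqueue [6]
Visit 5, enqueue [8]
Visit 6, enqueue []
Visit 8, enqueue []

BFS order: [0, 1, 4, 7, 2, 3, 5, 6, 8]
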